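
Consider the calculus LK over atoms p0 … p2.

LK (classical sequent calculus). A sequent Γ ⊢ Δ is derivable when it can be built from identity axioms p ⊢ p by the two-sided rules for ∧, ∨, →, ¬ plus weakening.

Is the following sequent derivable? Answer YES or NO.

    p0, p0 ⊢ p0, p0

Derivation (root first):
[WL] p0, p0 ⊢ p0, p0
  [WR] p0 ⊢ p0, p0
    [Ax] p0 ⊢ p0

Result: YES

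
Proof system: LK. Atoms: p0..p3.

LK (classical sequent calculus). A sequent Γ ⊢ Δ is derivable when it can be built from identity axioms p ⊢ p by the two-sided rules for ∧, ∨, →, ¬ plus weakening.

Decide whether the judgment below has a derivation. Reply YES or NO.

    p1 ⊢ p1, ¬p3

Proof tree:
[¬R] p1 ⊢ p1, ¬p3
  [WL] p1, p3 ⊢ p1
    [Ax] p1 ⊢ p1

Result: YES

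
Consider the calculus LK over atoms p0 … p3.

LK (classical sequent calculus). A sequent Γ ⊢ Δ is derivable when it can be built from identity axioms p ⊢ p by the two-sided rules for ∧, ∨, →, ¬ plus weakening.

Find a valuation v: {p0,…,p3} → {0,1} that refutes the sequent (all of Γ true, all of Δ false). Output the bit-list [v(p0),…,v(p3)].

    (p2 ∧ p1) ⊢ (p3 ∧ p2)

Search for a countermodel by truth-table:
  v=0000: Γ:[(p2 ∧ p1)=F] Δ:[(p3 ∧ p2)=F] refutes=False
  v=0001: Γ:[(p2 ∧ p1)=F] Δ:[(p3 ∧ p2)=F] refutes=False
  v=0010: Γ:[(p2 ∧ p1)=F] Δ:[(p3 ∧ p2)=F] refutes=False
  v=0011: Γ:[(p2 ∧ p1)=F] Δ:[(p3 ∧ p2)=T] refutes=False
  v=0100: Γ:[(p2 ∧ p1)=F] Δ:[(p3 ∧ p2)=F] refutes=False
  v=0101: Γ:[(p2 ∧ p1)=F] Δ:[(p3 ∧ p2)=F] refutes=False
  v=0110: Γ:[(p2 ∧ p1)=T] Δ:[(p3 ∧ p2)=F] refutes=True  ← countermodel

Result: [0, 1, 1, 0]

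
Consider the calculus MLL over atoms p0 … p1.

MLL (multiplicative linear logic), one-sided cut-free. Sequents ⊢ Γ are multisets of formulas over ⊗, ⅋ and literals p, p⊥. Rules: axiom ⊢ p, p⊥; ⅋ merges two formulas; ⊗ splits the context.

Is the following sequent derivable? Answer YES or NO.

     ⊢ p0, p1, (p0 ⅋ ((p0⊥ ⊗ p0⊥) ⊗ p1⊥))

Derivation trace:
[⅋]  ⊢ p0, p1, (p0 ⅋ ((p0⊥ ⊗ p0⊥) ⊗ p1⊥))
  [⊗]  ⊢ p0, p0, p1, ((p0⊥ ⊗ p0⊥) ⊗ p1⊥)
    [⊗]  ⊢ p0, p0, (p0⊥ ⊗ p0⊥)
      [Ax]  ⊢ p0, p0⊥
      [Ax]  ⊢ p0, p0⊥
    [Ax]  ⊢ p1, p1⊥

Result: YES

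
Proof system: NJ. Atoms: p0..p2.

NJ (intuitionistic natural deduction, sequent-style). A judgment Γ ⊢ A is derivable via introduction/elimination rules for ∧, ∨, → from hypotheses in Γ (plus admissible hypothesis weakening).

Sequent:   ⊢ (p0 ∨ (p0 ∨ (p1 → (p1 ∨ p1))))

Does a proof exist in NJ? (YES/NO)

Proof tree:
[∨I₂]  ⊢ (p0 ∨ (p0 ∨ (p1 → (p1 ∨ p1))))
  [∨I₂]  ⊢ (p0 ∨ (p1 → (p1 ∨ p1)))
    [→I]  ⊢ (p1 → (p1 ∨ p1))
      [∨I₁] p1 ⊢ (p1 ∨ p1)
        [Ax] p1 ⊢ p1

Result: YES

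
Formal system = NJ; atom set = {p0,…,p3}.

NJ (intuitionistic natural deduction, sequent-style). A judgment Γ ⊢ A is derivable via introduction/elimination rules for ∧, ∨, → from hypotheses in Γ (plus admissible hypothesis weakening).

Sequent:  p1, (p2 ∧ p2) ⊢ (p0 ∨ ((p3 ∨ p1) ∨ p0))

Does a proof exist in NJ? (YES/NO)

Derivation trace:
[∨I₂] p1, (p2 ∧ p2) ⊢ (p0 ∨ ((p3 ∨ p1) ∨ p0))
  [∨I₁] p1, (p2 ∧ p2) ⊢ ((p3 ∨ p1) ∨ p0)
    [∨I₂] p1, (p2 ∧ p2) ⊢ (p3 ∨ p1)
      [Wk] p1, (p2 ∧ p2) ⊢ p1
        [Ax] p1 ⊢ p1

Result: YES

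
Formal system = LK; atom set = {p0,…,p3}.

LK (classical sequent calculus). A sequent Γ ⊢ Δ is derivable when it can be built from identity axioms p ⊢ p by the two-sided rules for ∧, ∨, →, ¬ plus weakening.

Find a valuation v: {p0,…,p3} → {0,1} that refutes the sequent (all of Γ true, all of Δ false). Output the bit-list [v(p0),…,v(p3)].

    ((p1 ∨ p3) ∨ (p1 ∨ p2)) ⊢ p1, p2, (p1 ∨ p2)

Enumerate valuations to refute Γ ⊢ Δ:
  v=0000: Γ:[((p1 ∨ p3) ∨ (p1 ∨ p2))=F] Δ:[p1=F, p2=F, (p1 ∨ p2)=F] refutes=False
  v=0001: Γ:[((p1 ∨ p3) ∨ (p1 ∨ p2))=T] Δ:[p1=F, p2=F, (p1 ∨ p2)=F] refutes=True  ← countermodel

Result: [0, 0, 0, 1]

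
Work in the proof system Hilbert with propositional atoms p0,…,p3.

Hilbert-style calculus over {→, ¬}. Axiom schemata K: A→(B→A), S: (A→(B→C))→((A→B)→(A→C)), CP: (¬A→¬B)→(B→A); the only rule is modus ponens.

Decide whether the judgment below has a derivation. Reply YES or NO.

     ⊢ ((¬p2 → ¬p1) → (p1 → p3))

Enumerate valuations to refute Γ ⊢ Δ:
  v=0000: Γ:[] Δ:[((¬p2 → ¬p1) → (p1 → p3))=T] refutes=False
  v=0001: Γ:[] Δ:[((¬p2 → ¬p1) → (p1 → p3))=T] refutes=False
  v=0010: Γ:[] Δ:[((¬p2 → ¬p1) → (p1 → p3))=T] refutes=False
  v=0011: Γ:[] Δ:[((¬p2 → ¬p1) → (p1 → p3))=T] refutes=False
  v=0100: Γ:[] Δ:[((¬p2 → ¬p1) → (p1 → p3))=T] refutes=False
  v=0101: Γ:[] Δ:[((¬p2 → ¬p1) → (p1 → p3))=T] refutes=False
  v=0110: Γ:[] Δ:[((¬p2 → ¬p1) → (p1 → p3))=F] refutes=True  ← countermodel

Result: NO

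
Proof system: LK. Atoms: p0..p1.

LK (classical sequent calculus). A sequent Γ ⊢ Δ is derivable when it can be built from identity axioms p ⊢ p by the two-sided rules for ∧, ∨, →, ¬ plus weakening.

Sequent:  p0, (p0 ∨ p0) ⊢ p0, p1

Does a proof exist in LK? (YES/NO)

Derivation trace:
[WR] p0, (p0 ∨ p0) ⊢ p0, p1
  [∨L] p0, (p0 ∨ p0) ⊢ p0
    [WL] p0, p0, p0 ⊢ p0
      [WL] p0, p0 ⊢ p0
        [Ax] p0 ⊢ p0
    [Ax] p0 ⊢ p0

Result: YES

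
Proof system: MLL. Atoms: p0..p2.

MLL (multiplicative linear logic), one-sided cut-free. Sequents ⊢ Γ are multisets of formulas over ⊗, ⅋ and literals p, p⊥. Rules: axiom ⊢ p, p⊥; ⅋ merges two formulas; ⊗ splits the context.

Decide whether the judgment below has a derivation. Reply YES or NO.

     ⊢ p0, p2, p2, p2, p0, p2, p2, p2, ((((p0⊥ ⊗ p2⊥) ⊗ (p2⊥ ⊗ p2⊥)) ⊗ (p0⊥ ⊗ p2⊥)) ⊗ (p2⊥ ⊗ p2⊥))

Derivation (root first):
[⊗]  ⊢ p0, p2, p2, p2, p0, p2, p2, p2, ((((p0⊥ ⊗ p2⊥) ⊗ (p2⊥ ⊗ p2⊥)) ⊗ (p0⊥ ⊗ p2⊥)) ⊗ (p2⊥ ⊗ p2⊥))
  [⊗]  ⊢ p0, p2, p2, p2, p0, p2, (((p0⊥ ⊗ p2⊥) ⊗ (p2⊥ ⊗ p2⊥)) ⊗ (p0⊥ ⊗ p2⊥))
    [⊗]  ⊢ p0, p2, p2, p2, ((p0⊥ ⊗ p2⊥) ⊗ (p2⊥ ⊗ p2⊥))
      [⊗]  ⊢ p0, p2, (p0⊥ ⊗ p2⊥)
        [Ax]  ⊢ p0, p0⊥
        [Ax]  ⊢ p2, p2⊥
      [⊗]  ⊢ p2, p2, (p2⊥ ⊗ p2⊥)
        [Ax]  ⊢ p2, p2⊥
        [Ax]  ⊢ p2, p2⊥
    [⊗]  ⊢ p0, p2, (p0⊥ ⊗ p2⊥)
      [Ax]  ⊢ p0, p0⊥
      [Ax]  ⊢ p2, p2⊥
  [⊗]  ⊢ p2, p2, (p2⊥ ⊗ p2⊥)
    [Ax]  ⊢ p2, p2⊥
    [Ax]  ⊢ p2, p2⊥

Result: YES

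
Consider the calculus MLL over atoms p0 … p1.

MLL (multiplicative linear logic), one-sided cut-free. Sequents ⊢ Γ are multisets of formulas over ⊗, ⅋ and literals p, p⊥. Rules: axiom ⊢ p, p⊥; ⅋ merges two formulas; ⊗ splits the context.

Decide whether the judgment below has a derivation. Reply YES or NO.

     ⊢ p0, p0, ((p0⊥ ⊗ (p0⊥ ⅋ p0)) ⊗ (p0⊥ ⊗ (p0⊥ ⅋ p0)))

Proof tree:
[⊗]  ⊢ p0, p0, ((p0⊥ ⊗ (p0⊥ ⅋ p0)) ⊗ (p0⊥ ⊗ (p0⊥ ⅋ p0)))
  [⊗]  ⊢ p0, (p0⊥ ⊗ (p0⊥ ⅋ p0))
    [Ax]  ⊢ p0, p0⊥
    [⅋]  ⊢ (p0⊥ ⅋ p0)
      [Ax]  ⊢ p0, p0⊥
  [⊗]  ⊢ p0, (p0⊥ ⊗ (p0⊥ ⅋ p0))
    [Ax]  ⊢ p0, p0⊥
    [⅋]  ⊢ (p0⊥ ⅋ p0)
      [Ax]  ⊢ p0, p0⊥

Result: YES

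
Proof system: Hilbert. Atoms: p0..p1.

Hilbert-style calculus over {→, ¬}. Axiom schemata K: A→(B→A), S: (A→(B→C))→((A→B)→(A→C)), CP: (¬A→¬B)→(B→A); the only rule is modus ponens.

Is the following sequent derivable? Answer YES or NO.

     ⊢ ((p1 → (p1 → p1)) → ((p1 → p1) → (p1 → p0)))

Enumerate valuations to refute Γ ⊢ Δ:
  v=00: Γ:[] Δ:[((p1 → (p1 → p1)) → ((p1 → p1) → (p1 → p0)))=T] refutes=False
  v=01: Γ:[] Δ:[((p1 → (p1 → p1)) → ((p1 → p1) → (p1 → p0)))=F] refutes=True  ← countermodel

Result: NO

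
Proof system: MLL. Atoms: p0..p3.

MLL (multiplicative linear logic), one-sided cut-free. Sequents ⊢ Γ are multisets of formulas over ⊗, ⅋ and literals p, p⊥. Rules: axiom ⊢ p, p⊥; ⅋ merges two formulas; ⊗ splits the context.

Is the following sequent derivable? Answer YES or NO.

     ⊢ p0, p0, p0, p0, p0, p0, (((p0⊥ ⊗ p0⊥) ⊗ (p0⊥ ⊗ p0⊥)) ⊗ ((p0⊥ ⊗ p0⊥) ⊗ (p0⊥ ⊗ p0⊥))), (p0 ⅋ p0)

Proof tree:
[⅋]  ⊢ p0, p0, p0, p0, p0, p0, (((p0⊥ ⊗ p0⊥) ⊗ (p0⊥ ⊗ p0⊥)) ⊗ ((p0⊥ ⊗ p0⊥) ⊗ (p0⊥ ⊗ p0⊥))), (p0 ⅋ p0)
  [⊗]  ⊢ p0, p0, p0, p0, p0, p0, p0, p0, (((p0⊥ ⊗ p0⊥) ⊗ (p0⊥ ⊗ p0⊥)) ⊗ ((p0⊥ ⊗ p0⊥) ⊗ (p0⊥ ⊗ p0⊥)))
    [⊗]  ⊢ p0, p0, p0, p0, ((p0⊥ ⊗ p0⊥) ⊗ (p0⊥ ⊗ p0⊥))
      [⊗]  ⊢ p0, p0, (p0⊥ ⊗ p0⊥)
        [Ax]  ⊢ p0, p0⊥
        [Ax]  ⊢ p0, p0⊥
      [⊗]  ⊢ p0, p0, (p0⊥ ⊗ p0⊥)
        [Ax]  ⊢ p0, p0⊥
        [Ax]  ⊢ p0, p0⊥
    [⊗]  ⊢ p0, p0, p0, p0, ((p0⊥ ⊗ p0⊥) ⊗ (p0⊥ ⊗ p0⊥))
      [⊗]  ⊢ p0, p0, (p0⊥ ⊗ p0⊥)
        [Ax]  ⊢ p0, p0⊥
        [Ax]  ⊢ p0, p0⊥
      [⊗]  ⊢ p0, p0, (p0⊥ ⊗ p0⊥)
        [Ax]  ⊢ p0, p0⊥
        [Ax]  ⊢ p0, p0⊥

Result: YES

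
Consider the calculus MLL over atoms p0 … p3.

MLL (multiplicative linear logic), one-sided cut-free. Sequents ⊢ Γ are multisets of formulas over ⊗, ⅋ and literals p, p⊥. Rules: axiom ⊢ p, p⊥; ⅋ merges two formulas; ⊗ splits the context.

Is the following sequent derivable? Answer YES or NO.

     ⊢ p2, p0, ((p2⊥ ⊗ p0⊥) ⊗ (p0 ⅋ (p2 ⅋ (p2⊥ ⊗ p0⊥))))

Proof tree:
[⊗]  ⊢ p2, p0, ((p2⊥ ⊗ p0⊥) ⊗ (p0 ⅋ (p2 ⅋ (p2⊥ ⊗ p0⊥))))
  [⊗]  ⊢ p2, p0, (p2⊥ ⊗ p0⊥)
    [Ax]  ⊢ p2, p2⊥
    [Ax]  ⊢ p0, p0⊥
  [⅋]  ⊢ (p0 ⅋ (p2 ⅋ (p2⊥ ⊗ p0⊥)))
    [⅋]  ⊢ p0, (p2 ⅋ (p2⊥ ⊗ p0⊥))
      [⊗]  ⊢ p2, p0, (p2⊥ ⊗ p0⊥)
        [Ax]  ⊢ p2, p2⊥
        [Ax]  ⊢ p0, p0⊥

Result: YES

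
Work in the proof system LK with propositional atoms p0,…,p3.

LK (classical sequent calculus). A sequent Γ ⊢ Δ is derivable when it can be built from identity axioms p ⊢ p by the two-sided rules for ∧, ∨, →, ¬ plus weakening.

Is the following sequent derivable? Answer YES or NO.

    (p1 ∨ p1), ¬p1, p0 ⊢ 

Derivation (root first):
[WL] (p1 ∨ p1), ¬p1, p0 ⊢ 
  [¬L] (p1 ∨ p1), ¬p1 ⊢ 
    [∨L] (p1 ∨ p1) ⊢ p1
      [Ax] p1 ⊢ p1
      [Ax] p1 ⊢ p1

Result: YES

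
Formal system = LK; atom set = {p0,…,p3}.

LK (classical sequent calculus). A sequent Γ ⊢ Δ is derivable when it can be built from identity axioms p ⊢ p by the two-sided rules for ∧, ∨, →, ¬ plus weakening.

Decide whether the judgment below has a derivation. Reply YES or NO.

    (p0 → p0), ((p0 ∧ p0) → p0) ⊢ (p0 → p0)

Derivation trace:
[→R] (p0 → p0), ((p0 ∧ p0) → p0) ⊢ (p0 → p0)
  [→L] (p0 → p0), p0, ((p0 ∧ p0) → p0) ⊢ p0
    [→L] p0, (p0 → p0) ⊢ (p0 ∧ p0)
      [Ax] p0 ⊢ p0
      [∧R] p0 ⊢ (p0 ∧ p0)
        [Ax] p0 ⊢ p0
        [Ax] p0 ⊢ p0
    [Ax] p0 ⊢ p0

Result: YES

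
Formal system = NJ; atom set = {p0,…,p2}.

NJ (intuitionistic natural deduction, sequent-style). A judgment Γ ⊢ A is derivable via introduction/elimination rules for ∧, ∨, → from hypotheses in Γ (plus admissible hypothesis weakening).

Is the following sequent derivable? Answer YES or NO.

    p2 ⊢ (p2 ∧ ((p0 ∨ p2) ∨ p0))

Derivation (root first):
[∧I] p2 ⊢ (p2 ∧ ((p0 ∨ p2) ∨ p0))
  [Ax] p2 ⊢ p2
  [Wk] p2, p2 ⊢ ((p0 ∨ p2) ∨ p0)
    [∨I₁] p2 ⊢ ((p0 ∨ p2) ∨ p0)
      [∨I₂] p2 ⊢ (p0 ∨ p2)
        [Ax] p2 ⊢ p2

Result: YES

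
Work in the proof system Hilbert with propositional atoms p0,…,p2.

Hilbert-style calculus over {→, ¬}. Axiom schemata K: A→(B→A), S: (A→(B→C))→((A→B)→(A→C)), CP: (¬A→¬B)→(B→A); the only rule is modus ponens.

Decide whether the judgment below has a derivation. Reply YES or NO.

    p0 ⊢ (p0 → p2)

Truth-table refutation:
  v=000: Γ:[p0=F] Δ:[(p0 → p2)=T] refutes=False
  v=001: Γ:[p0=F] Δ:[(p0 → p2)=T] refutes=False
  v=010: Γ:[p0=F] Δ:[(p0 → p2)=T] refutes=False
  v=011: Γ:[p0=F] Δ:[(p0 → p2)=T] refutes=False
  v=100: Γ:[p0=T] Δ:[(p0 → p2)=F] refutes=True  ← countermodel

Result: NO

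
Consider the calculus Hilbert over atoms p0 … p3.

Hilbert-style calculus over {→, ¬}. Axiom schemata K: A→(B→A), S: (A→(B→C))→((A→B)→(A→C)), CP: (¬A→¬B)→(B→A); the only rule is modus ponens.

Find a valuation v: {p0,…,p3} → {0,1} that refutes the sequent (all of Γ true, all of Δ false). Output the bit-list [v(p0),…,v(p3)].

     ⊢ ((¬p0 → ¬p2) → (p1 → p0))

Search for a countermodel by truth-table:
  v=0000: Γ:[] Δ:[((¬p0 → ¬p2) → (p1 → p0))=T] refutes=False
  v=0001: Γ:[] Δ:[((¬p0 → ¬p2) → (p1 → p0))=T] refutes=False
  v=0010: Γ:[] Δ:[((¬p0 → ¬p2) → (p1 → p0))=T] refutes=False
  v=0011: Γ:[] Δ:[((¬p0 → ¬p2) → (p1 → p0))=T] refutes=False
  v=0100: Γ:[] Δ:[((¬p0 → ¬p2) → (p1 → p0))=F] refutes=True  ← countermodel

Result: [0, 1, 0, 0]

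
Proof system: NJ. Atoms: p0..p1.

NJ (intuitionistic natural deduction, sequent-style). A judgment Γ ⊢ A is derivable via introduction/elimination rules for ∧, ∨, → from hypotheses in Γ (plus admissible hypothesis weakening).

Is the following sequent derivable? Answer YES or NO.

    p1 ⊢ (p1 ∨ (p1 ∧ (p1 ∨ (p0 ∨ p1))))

Derivation (root first):
[∨I₂] p1 ⊢ (p1 ∨ (p1 ∧ (p1 ∨ (p0 ∨ p1))))
  [∧I] p1 ⊢ (p1 ∧ (p1 ∨ (p0 ∨ p1)))
    [Ax] p1 ⊢ p1
    [∨I₂] p1 ⊢ (p1 ∨ (p0 ∨ p1))
      [∨I₂] p1 ⊢ (p0 ∨ p1)
        [Ax] p1 ⊢ p1

Result: YES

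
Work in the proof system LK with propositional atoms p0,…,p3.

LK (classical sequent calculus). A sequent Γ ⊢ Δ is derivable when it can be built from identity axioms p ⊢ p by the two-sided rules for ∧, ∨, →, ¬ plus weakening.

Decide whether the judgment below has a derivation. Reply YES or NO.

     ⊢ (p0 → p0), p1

Derivation (root first):
[WR]  ⊢ (p0 → p0), p1
  [→R]  ⊢ (p0 → p0)
    [Ax] p0 ⊢ p0

Result: YES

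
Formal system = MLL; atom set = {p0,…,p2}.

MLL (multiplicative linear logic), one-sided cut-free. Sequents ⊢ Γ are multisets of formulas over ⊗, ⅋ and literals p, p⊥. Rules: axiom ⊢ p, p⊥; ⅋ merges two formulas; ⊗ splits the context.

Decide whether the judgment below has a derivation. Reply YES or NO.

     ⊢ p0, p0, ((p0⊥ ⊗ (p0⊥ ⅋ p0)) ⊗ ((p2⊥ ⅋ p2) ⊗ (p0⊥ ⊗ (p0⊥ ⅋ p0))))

Derivation (root first):
[⊗]  ⊢ p0, p0, ((p0⊥ ⊗ (p0⊥ ⅋ p0)) ⊗ ((p2⊥ ⅋ p2) ⊗ (p0⊥ ⊗ (p0⊥ ⅋ p0))))
  [⊗]  ⊢ p0, (p0⊥ ⊗ (p0⊥ ⅋ p0))
    [Ax]  ⊢ p0, p0⊥
    [⅋]  ⊢ (p0⊥ ⅋ p0)
      [Ax]  ⊢ p0, p0⊥
  [⊗]  ⊢ p0, ((p2⊥ ⅋ p2) ⊗ (p0⊥ ⊗ (p0⊥ ⅋ p0)))
    [⅋]  ⊢ (p2⊥ ⅋ p2)
      [Ax]  ⊢ p2, p2⊥
    [⊗]  ⊢ p0, (p0⊥ ⊗ (p0⊥ ⅋ p0))
      [Ax]  ⊢ p0, p0⊥
      [⅋]  ⊢ (p0⊥ ⅋ p0)
        [Ax]  ⊢ p0, p0⊥

Result: YES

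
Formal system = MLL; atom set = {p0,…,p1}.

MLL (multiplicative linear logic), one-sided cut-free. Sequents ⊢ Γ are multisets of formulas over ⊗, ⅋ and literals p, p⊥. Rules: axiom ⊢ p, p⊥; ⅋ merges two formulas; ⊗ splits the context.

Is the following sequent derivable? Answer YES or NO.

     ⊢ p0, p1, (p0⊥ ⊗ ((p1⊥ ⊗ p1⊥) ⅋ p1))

Derivation trace:
[⊗]  ⊢ p0, p1, (p0⊥ ⊗ ((p1⊥ ⊗ p1⊥) ⅋ p1))
  [Ax]  ⊢ p0, p0⊥
  [⅋]  ⊢ p1, ((p1⊥ ⊗ p1⊥) ⅋ p1)
    [⊗]  ⊢ p1, p1, (p1⊥ ⊗ p1⊥)
      [Ax]  ⊢ p1, p1⊥
      [Ax]  ⊢ p1, p1⊥

Result: YES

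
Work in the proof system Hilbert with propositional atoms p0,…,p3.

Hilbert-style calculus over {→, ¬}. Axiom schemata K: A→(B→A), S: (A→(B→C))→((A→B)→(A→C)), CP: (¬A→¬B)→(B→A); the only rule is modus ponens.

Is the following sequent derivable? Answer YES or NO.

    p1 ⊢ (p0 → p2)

Truth-table refutation:
  v=0000: Γ:[p1=F] Δ:[(p0 → p2)=T] refutes=False
  v=0001: Γ:[p1=F] Δ:[(p0 → p2)=T] refutes=False
  v=0010: Γ:[p1=F] Δ:[(p0 → p2)=T] refutes=False
  v=0011: Γ:[p1=F] Δ:[(p0 → p2)=T] refutes=False
  v=0100: Γ:[p1=T] Δ:[(p0 → p2)=T] refutes=False
  v=0101: Γ:[p1=T] Δ:[(p0 → p2)=T] refutes=False
  v=0110: Γ:[p1=T] Δ:[(p0 → p2)=T] refutes=False
  v=0111: Γ:[p1=T] Δ:[(p0 → p2)=T] refutes=False
  v=1000: Γ:[p1=F] Δ:[(p0 → p2)=F] refutes=False
  v=1001: Γ:[p1=F] Δ:[(p0 → p2)=F] refutes=False
  v=1010: Γ:[p1=F] Δ:[(p0 → p2)=T] refutes=False
  v=1011: Γ:[p1=F] Δ:[(p0 → p2)=T] refutes=False
  v=1100: Γ:[p1=T] Δ:[(p0 → p2)=F] refutes=True  ← countermodel

Result: NO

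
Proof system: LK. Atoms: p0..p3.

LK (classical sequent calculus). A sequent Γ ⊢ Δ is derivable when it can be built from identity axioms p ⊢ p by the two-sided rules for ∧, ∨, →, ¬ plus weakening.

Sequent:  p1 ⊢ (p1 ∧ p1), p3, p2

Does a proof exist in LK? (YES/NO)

Derivation (root first):
[WR] p1 ⊢ (p1 ∧ p1), p3, p2
  [WR] p1 ⊢ (p1 ∧ p1), p3
    [∧R] p1 ⊢ (p1 ∧ p1)
      [Ax] p1 ⊢ p1
      [Ax] p1 ⊢ p1

Result: YES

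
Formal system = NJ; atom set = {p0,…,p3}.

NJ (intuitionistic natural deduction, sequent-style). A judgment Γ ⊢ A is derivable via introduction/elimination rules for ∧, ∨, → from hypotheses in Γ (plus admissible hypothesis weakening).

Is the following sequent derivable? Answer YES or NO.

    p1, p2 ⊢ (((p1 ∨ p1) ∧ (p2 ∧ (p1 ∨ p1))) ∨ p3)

Proof tree:
[∨I₁] p1, p2 ⊢ (((p1 ∨ p1) ∧ (p2 ∧ (p1 ∨ p1))) ∨ p3)
  [∧I] p1, p2 ⊢ ((p1 ∨ p1) ∧ (p2 ∧ (p1 ∨ p1)))
    [∨I₁] p1 ⊢ (p1 ∨ p1)
      [Ax] p1 ⊢ p1
    [∧I] p1, p2 ⊢ (p2 ∧ (p1 ∨ p1))
      [Ax] p2 ⊢ p2
      [∨I₁] p1 ⊢ (p1 ∨ p1)
        [Ax] p1 ⊢ p1

Result: YES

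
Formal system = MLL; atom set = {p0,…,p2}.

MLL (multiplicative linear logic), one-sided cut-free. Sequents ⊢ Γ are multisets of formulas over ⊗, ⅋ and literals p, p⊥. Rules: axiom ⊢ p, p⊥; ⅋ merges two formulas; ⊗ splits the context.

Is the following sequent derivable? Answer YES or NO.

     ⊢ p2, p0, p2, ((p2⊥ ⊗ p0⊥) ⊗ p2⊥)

Derivation trace:
[⊗]  ⊢ p2, p0, p2, ((p2⊥ ⊗ p0⊥) ⊗ p2⊥)
  [⊗]  ⊢ p2, p0, (p2⊥ ⊗ p0⊥)
    [Ax]  ⊢ p2, p2⊥
    [Ax]  ⊢ p0, p0⊥
  [Ax]  ⊢ p2, p2⊥

Result: YES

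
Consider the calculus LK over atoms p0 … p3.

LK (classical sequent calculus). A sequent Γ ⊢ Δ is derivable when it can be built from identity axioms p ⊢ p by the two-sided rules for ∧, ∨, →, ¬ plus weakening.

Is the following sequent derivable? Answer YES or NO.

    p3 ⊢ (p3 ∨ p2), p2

Derivation (root first):
[WR] p3 ⊢ (p3 ∨ p2), p2
  [∨R] p3 ⊢ (p3 ∨ p2)
    [WR] p3 ⊢ p3, p2
      [Ax] p3 ⊢ p3

Result: YES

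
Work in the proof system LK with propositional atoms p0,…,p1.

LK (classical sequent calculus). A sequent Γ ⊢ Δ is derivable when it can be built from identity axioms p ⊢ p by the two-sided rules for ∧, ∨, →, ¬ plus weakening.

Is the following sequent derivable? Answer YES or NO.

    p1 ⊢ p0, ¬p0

Derivation (root first):
[¬R] p1 ⊢ p0, ¬p0
  [WL] p0, p1 ⊢ p0
    [Ax] p0 ⊢ p0

Result: YES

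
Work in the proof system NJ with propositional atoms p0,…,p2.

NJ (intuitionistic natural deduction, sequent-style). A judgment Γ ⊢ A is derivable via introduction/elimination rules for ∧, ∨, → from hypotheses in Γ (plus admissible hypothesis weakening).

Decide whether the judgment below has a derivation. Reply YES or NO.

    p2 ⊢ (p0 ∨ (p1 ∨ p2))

Derivation trace:
[∨I₂] p2 ⊢ (p0 ∨ (p1 ∨ p2))
  [∨I₂] p2 ⊢ (p1 ∨ p2)
    [Ax] p2 ⊢ p2

Result: YES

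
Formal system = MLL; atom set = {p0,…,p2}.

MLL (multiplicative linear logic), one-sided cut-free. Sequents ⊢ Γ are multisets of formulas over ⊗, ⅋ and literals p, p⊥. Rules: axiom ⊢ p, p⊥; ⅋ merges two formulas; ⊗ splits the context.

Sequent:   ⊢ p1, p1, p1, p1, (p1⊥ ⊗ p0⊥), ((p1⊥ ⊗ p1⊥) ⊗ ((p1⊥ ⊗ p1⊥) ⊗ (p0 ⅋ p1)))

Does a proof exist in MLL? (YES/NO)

Derivation trace:
[⊗]  ⊢ p1, p1, p1, p1, (p1⊥ ⊗ p0⊥), ((p1⊥ ⊗ p1⊥) ⊗ ((p1⊥ ⊗ p1⊥) ⊗ (p0 ⅋ p1)))
  [⊗]  ⊢ p1, p1, (p1⊥ ⊗ p1⊥)
    [Ax]  ⊢ p1, p1⊥
    [Ax]  ⊢ p1, p1⊥
  [⊗]  ⊢ p1, p1, (p1⊥ ⊗ p0⊥), ((p1⊥ ⊗ p1⊥) ⊗ (p0 ⅋ p1))
    [⊗]  ⊢ p1, p1, (p1⊥ ⊗ p1⊥)
      [Ax]  ⊢ p1, p1⊥
      [Ax]  ⊢ p1, p1⊥
    [⅋]  ⊢ (p1⊥ ⊗ p0⊥), (p0 ⅋ p1)
      [⊗]  ⊢ p1, p0, (p1⊥ ⊗ p0⊥)
        [Ax]  ⊢ p1, p1⊥
        [Ax]  ⊢ p0, p0⊥

Result: YES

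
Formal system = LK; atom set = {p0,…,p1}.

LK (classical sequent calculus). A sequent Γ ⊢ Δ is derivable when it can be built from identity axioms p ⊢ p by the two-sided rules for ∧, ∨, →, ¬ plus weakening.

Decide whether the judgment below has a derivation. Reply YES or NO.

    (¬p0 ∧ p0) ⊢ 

Derivation (root first):
[∧L] (¬p0 ∧ p0) ⊢ 
  [¬L] p0, ¬p0 ⊢ 
    [Ax] p0 ⊢ p0

Result: YES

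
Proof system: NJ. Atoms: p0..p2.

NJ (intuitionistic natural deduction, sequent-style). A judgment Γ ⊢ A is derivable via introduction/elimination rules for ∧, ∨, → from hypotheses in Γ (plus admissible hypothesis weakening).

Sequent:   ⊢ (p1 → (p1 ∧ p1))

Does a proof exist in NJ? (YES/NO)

Derivation trace:
[→I]  ⊢ (p1 → (p1 ∧ p1))
  [∧I] p1 ⊢ (p1 ∧ p1)
    [Ax] p1 ⊢ p1
    [Ax] p1 ⊢ p1

Result: YES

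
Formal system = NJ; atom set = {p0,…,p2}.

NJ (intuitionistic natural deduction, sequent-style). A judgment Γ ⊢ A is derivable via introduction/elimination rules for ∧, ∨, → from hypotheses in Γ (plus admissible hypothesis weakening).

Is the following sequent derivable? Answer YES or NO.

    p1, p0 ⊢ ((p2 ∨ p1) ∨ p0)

Proof tree:
[∨I₁] p1, p0 ⊢ ((p2 ∨ p1) ∨ p0)
  [∨I₂] p1, p0 ⊢ (p2 ∨ p1)
    [Wk] p1, p0 ⊢ p1
      [Ax] p1 ⊢ p1

Result: YES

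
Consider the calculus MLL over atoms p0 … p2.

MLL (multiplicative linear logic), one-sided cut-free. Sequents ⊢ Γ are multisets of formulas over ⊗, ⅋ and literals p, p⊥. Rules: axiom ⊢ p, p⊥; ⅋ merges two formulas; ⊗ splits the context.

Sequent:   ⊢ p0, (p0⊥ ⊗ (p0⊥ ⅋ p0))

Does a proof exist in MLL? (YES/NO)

Derivation trace:
[⊗]  ⊢ p0, (p0⊥ ⊗ (p0⊥ ⅋ p0))
  [Ax]  ⊢ p0, p0⊥
  [⅋]  ⊢ (p0⊥ ⅋ p0)
    [Ax]  ⊢ p0, p0⊥

Result: YES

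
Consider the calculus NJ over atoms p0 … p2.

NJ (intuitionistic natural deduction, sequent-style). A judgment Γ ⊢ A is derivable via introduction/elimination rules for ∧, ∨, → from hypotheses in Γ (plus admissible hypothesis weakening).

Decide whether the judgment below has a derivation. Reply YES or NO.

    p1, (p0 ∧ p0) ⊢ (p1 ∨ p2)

Proof tree:
[∨I₁] p1, (p0 ∧ p0) ⊢ (p1 ∨ p2)
  [Wk] p1, (p0 ∧ p0) ⊢ p1
    [Ax] p1 ⊢ p1

Result: YES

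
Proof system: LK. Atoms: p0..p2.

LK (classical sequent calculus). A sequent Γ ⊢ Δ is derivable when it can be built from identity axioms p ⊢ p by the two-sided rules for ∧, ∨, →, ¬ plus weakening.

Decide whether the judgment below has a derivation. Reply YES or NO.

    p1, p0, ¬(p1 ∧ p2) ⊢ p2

Truth-table refutation:
  v=000: Γ:[p1=F, p0=F, ¬(p1 ∧ p2)=T] Δ:[p2=F] refutes=False
  v=001: Γ:[p1=F, p0=F, ¬(p1 ∧ p2)=T] Δ:[p2=T] refutes=False
  v=010: Γ:[p1=T, p0=F, ¬(p1 ∧ p2)=T] Δ:[p2=F] refutes=False
  v=011: Γ:[p1=T, p0=F, ¬(p1 ∧ p2)=F] Δ:[p2=T] refutes=False
  v=100: Γ:[p1=F, p0=T, ¬(p1 ∧ p2)=T] Δ:[p2=F] refutes=False
  v=101: Γ:[p1=F, p0=T, ¬(p1 ∧ p2)=T] Δ:[p2=T] refutes=False
  v=110: Γ:[p1=T, p0=T, ¬(p1 ∧ p2)=T] Δ:[p2=F] refutes=True  ← countermodel

Result: NO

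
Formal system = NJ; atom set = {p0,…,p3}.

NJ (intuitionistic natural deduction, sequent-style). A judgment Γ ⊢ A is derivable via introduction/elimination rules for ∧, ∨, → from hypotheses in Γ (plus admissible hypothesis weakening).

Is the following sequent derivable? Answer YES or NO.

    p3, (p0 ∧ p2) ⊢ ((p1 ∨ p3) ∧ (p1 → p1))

Derivation (root first):
[∧I] p3, (p0 ∧ p2) ⊢ ((p1 ∨ p3) ∧ (p1 → p1))
  [∨I₂] p3 ⊢ (p1 ∨ p3)
    [Ax] p3 ⊢ p3
  [Wk] (p0 ∧ p2) ⊢ (p1 → p1)
    [→I]  ⊢ (p1 → p1)
      [Ax] p1 ⊢ p1

Result: YES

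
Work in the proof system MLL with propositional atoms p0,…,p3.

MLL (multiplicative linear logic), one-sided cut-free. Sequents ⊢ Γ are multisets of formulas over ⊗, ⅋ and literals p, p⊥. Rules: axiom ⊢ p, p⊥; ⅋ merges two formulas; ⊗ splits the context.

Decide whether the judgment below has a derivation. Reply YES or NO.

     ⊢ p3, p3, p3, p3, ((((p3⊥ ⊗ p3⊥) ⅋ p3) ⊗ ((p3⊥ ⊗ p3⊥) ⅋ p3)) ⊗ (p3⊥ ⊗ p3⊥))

Derivation trace:
[⊗]  ⊢ p3, p3, p3, p3, ((((p3⊥ ⊗ p3⊥) ⅋ p3) ⊗ ((p3⊥ ⊗ p3⊥) ⅋ p3)) ⊗ (p3⊥ ⊗ p3⊥))
  [⊗]  ⊢ p3, p3, (((p3⊥ ⊗ p3⊥) ⅋ p3) ⊗ ((p3⊥ ⊗ p3⊥) ⅋ p3))
    [⅋]  ⊢ p3, ((p3⊥ ⊗ p3⊥) ⅋ p3)
      [⊗]  ⊢ p3, p3, (p3⊥ ⊗ p3⊥)
        [Ax]  ⊢ p3, p3⊥
        [Ax]  ⊢ p3, p3⊥
    [⅋]  ⊢ p3, ((p3⊥ ⊗ p3⊥) ⅋ p3)
      [⊗]  ⊢ p3, p3, (p3⊥ ⊗ p3⊥)
        [Ax]  ⊢ p3, p3⊥
        [Ax]  ⊢ p3, p3⊥
  [⊗]  ⊢ p3, p3, (p3⊥ ⊗ p3⊥)
    [Ax]  ⊢ p3, p3⊥
    [Ax]  ⊢ p3, p3⊥

Result: YES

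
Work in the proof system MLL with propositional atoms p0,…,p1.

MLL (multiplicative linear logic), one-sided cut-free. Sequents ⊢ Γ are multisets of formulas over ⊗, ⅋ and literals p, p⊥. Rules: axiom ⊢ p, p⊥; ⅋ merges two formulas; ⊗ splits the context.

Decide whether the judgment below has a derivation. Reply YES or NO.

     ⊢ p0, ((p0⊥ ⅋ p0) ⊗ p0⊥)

Proof tree:
[⊗]  ⊢ p0, ((p0⊥ ⅋ p0) ⊗ p0⊥)
  [⅋]  ⊢ (p0⊥ ⅋ p0)
    [Ax]  ⊢ p0, p0⊥
  [Ax]  ⊢ p0, p0⊥

Result: YES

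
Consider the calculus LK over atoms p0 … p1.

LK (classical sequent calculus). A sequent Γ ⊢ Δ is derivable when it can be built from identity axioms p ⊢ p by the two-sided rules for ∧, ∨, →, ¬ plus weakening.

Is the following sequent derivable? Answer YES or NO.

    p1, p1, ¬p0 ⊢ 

Truth-table refutation:
  v=00: Γ:[p1=F, p1=F, ¬p0=T] Δ:[] refutes=False
  v=01: Γ:[p1=T, p1=T, ¬p0=T] Δ:[] refutes=True  ← countermodel

Result: NO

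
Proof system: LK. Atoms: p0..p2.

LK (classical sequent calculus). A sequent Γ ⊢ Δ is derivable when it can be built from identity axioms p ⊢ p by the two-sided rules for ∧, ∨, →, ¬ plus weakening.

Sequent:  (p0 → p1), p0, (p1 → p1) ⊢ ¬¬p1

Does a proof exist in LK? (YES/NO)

Derivation (root first):
[¬R] (p0 → p1), p0, (p1 → p1) ⊢ ¬¬p1
  [¬L] (p0 → p1), p0, (p1 → p1), ¬p1 ⊢ 
    [→L] (p0 → p1), p0, (p1 → p1) ⊢ p1
      [→L] p0, (p0 → p1) ⊢ p1
        [Ax] p0 ⊢ p0
        [Ax] p1 ⊢ p1
      [Ax] p1 ⊢ p1

Result: YES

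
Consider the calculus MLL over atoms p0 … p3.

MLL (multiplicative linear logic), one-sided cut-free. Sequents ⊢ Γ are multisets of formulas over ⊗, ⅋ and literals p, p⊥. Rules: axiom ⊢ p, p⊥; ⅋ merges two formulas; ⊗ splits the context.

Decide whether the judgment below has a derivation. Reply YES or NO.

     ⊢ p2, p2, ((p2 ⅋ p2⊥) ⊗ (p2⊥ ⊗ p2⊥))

Derivation (root first):
[⊗]  ⊢ p2, p2, ((p2 ⅋ p2⊥) ⊗ (p2⊥ ⊗ p2⊥))
  [⅋]  ⊢ (p2 ⅋ p2⊥)
    [Ax]  ⊢ p2, p2⊥
  [⊗]  ⊢ p2, p2, (p2⊥ ⊗ p2⊥)
    [Ax]  ⊢ p2, p2⊥
    [Ax]  ⊢ p2, p2⊥

Result: YES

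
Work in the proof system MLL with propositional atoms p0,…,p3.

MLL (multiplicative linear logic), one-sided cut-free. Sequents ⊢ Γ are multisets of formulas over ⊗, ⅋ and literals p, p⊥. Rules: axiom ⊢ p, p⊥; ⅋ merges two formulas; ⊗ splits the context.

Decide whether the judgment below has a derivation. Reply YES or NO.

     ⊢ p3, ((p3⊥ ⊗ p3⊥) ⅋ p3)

Proof tree:
[⅋]  ⊢ p3, ((p3⊥ ⊗ p3⊥) ⅋ p3)
  [⊗]  ⊢ p3, p3, (p3⊥ ⊗ p3⊥)
    [Ax]  ⊢ p3, p3⊥
    [Ax]  ⊢ p3, p3⊥

Result: YES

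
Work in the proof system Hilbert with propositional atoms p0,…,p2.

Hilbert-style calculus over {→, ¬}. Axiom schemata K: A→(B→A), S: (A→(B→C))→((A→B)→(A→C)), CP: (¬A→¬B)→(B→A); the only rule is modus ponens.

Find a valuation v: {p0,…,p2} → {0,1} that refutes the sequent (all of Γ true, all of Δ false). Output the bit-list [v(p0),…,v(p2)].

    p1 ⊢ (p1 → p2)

Truth-table refutation:
  v=000: Γ:[p1=F] Δ:[(p1 → p2)=T] refutes=False
  v=001: Γ:[p1=F] Δ:[(p1 → p2)=T] refutes=False
  v=010: Γ:[p1=T] Δ:[(p1 → p2)=F] refutes=True  ← countermodel

Result: [0, 1, 0]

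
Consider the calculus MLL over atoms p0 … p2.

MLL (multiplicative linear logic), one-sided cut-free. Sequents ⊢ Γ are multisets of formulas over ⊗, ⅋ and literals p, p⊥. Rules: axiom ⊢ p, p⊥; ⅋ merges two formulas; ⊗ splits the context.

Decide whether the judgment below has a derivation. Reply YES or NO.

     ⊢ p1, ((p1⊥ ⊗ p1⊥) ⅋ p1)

Proof tree:
[⅋]  ⊢ p1, ((p1⊥ ⊗ p1⊥) ⅋ p1)
  [⊗]  ⊢ p1, p1, (p1⊥ ⊗ p1⊥)
    [Ax]  ⊢ p1, p1⊥
    [Ax]  ⊢ p1, p1⊥

Result: YES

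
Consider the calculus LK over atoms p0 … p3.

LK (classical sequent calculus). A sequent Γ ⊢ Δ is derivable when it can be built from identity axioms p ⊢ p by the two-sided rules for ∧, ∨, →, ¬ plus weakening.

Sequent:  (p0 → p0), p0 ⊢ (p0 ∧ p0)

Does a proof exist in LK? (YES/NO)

Derivation (root first):
[∧R] (p0 → p0), p0 ⊢ (p0 ∧ p0)
  [Ax] p0 ⊢ p0
  [→L] p0, (p0 → p0) ⊢ p0
    [Ax] p0 ⊢ p0
    [Ax] p0 ⊢ p0

Result: YES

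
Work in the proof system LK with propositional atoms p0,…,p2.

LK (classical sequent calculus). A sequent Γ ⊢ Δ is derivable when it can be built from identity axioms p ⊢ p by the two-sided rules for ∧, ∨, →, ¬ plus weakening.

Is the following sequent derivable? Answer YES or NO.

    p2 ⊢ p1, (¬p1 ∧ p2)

Derivation trace:
[∧R] p2 ⊢ p1, (¬p1 ∧ p2)
  [¬R]  ⊢ p1, ¬p1
    [Ax] p1 ⊢ p1
  [Ax] p2 ⊢ p2

Result: YES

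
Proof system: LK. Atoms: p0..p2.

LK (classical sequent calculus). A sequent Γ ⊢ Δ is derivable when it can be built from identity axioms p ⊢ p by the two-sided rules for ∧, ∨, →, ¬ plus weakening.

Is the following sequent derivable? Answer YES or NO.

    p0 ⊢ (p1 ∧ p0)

Enumerate valuations to refute Γ ⊢ Δ:
  v=000: Γ:[p0=F] Δ:[(p1 ∧ p0)=F] refutes=False
  v=001: Γ:[p0=F] Δ:[(p1 ∧ p0)=F] refutes=False
  v=010: Γ:[p0=F] Δ:[(p1 ∧ p0)=F] refutes=False
  v=011: Γ:[p0=F] Δ:[(p1 ∧ p0)=F] refutes=False
  v=100: Γ:[p0=T] Δ:[(p1 ∧ p0)=F] refutes=True  ← countermodel

Result: NO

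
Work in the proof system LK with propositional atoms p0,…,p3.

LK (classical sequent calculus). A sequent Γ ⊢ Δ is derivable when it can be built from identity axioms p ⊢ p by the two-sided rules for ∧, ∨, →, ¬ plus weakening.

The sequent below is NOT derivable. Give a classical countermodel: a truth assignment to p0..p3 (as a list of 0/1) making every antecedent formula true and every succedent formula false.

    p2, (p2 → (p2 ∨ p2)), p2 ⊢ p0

Truth-table refutation:
  v=0000: Γ:[p2=F, (p2 → (p2 ∨ p2))=T, p2=F] Δ:[p0=F] refutes=False
  v=0001: Γ:[p2=F, (p2 → (p2 ∨ p2))=T, p2=F] Δ:[p0=F] refutes=False
  v=0010: Γ:[p2=T, (p2 → (p2 ∨ p2))=T, p2=T] Δ:[p0=F] refutes=True  ← countermodel

Result: [0, 0, 1, 0]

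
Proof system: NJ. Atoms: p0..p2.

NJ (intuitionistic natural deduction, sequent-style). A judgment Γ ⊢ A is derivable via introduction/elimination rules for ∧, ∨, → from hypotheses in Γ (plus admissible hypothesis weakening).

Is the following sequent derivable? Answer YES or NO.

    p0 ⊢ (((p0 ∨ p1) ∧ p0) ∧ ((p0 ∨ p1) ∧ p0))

Derivation (root first):
[∧I] p0 ⊢ (((p0 ∨ p1) ∧ p0) ∧ ((p0 ∨ p1) ∧ p0))
  [∧I] p0 ⊢ ((p0 ∨ p1) ∧ p0)
    [∨I₁] p0 ⊢ (p0 ∨ p1)
      [Ax] p0 ⊢ p0
    [Ax] p0 ⊢ p0
  [∧I] p0 ⊢ ((p0 ∨ p1) ∧ p0)
    [∨I₁] p0 ⊢ (p0 ∨ p1)
      [Ax] p0 ⊢ p0
    [Ax] p0 ⊢ p0

Result: YES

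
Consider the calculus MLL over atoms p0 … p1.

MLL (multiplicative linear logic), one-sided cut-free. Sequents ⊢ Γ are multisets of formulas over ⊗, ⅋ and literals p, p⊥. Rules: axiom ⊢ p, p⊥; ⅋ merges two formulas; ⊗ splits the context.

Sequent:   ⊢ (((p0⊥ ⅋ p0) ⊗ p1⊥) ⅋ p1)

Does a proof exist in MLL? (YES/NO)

Derivation trace:
[⅋]  ⊢ (((p0⊥ ⅋ p0) ⊗ p1⊥) ⅋ p1)
  [⊗]  ⊢ p1, ((p0⊥ ⅋ p0) ⊗ p1⊥)
    [⅋]  ⊢ (p0⊥ ⅋ p0)
      [Ax]  ⊢ p0, p0⊥
    [Ax]  ⊢ p1, p1⊥

Result: YES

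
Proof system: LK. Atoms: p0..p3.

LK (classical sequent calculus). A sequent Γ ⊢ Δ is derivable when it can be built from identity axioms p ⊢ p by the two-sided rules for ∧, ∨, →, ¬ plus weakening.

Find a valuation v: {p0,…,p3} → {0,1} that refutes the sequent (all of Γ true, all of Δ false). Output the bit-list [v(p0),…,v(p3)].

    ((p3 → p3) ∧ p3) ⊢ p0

Truth-table refutation:
  v=0000: Γ:[((p3 → p3) ∧ p3)=F] Δ:[p0=F] refutes=False
  v=0001: Γ:[((p3 → p3) ∧ p3)=T] Δ:[p0=F] refutes=True  ← countermodel

Result: [0, 0, 0, 1]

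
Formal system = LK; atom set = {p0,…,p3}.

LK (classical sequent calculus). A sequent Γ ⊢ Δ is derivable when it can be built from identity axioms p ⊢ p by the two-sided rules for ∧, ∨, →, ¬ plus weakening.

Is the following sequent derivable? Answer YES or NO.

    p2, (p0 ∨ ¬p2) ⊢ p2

Proof tree:
[∨L] p2, (p0 ∨ ¬p2) ⊢ p2
  [WL] p2, p0 ⊢ p2
    [Ax] p2 ⊢ p2
  [¬L] p2, ¬p2 ⊢ 
    [Ax] p2 ⊢ p2

Result: YES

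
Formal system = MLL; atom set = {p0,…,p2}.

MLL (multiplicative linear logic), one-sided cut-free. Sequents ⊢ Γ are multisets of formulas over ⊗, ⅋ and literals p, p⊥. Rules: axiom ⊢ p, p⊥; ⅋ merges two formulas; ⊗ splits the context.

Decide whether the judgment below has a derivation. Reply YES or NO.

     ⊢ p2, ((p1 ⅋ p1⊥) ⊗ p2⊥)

Derivation (root first):
[⊗]  ⊢ p2, ((p1 ⅋ p1⊥) ⊗ p2⊥)
  [⅋]  ⊢ (p1 ⅋ p1⊥)
    [Ax]  ⊢ p1, p1⊥
  [Ax]  ⊢ p2, p2⊥

Result: YES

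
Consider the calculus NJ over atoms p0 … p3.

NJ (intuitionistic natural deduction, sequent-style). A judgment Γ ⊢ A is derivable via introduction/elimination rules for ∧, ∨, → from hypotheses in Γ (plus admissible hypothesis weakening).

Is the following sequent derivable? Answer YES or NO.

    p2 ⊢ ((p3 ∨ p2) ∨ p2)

Derivation (root first):
[∨I₁] p2 ⊢ ((p3 ∨ p2) ∨ p2)
  [∨I₂] p2 ⊢ (p3 ∨ p2)
    [Ax] p2 ⊢ p2

Result: YES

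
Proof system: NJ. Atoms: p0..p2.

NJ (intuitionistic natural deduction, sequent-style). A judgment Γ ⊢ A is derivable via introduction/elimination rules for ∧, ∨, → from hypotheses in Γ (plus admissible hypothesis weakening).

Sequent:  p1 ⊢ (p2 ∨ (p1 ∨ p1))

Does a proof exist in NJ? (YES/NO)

Derivation trace:
[∨I₂] p1 ⊢ (p2 ∨ (p1 ∨ p1))
  [∨I₂] p1 ⊢ (p1 ∨ p1)
    [Ax] p1 ⊢ p1

Result: YES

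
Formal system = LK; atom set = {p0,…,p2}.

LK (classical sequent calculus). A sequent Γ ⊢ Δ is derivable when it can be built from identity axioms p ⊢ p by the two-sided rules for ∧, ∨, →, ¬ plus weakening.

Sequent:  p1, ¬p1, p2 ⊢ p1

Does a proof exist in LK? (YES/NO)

Derivation trace:
[WL] p1, ¬p1, p2 ⊢ p1
  [¬L] p1, ¬p1 ⊢ p1
    [WR] p1 ⊢ p1, p1
      [Ax] p1 ⊢ p1

Result: YES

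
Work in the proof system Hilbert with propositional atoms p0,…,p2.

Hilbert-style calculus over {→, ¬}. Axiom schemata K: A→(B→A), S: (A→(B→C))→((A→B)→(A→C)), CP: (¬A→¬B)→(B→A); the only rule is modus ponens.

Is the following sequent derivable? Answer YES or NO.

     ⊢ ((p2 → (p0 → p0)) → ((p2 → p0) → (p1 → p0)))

Enumerate valuations to refute Γ ⊢ Δ:
  v=000: Γ:[] Δ:[((p2 → (p0 → p0)) → ((p2 → p0) → (p1 → p0)))=T] refutes=False
  v=001: Γ:[] Δ:[((p2 → (p0 → p0)) → ((p2 → p0) → (p1 → p0)))=T] refutes=False
  v=010: Γ:[] Δ:[((p2 → (p0 → p0)) → ((p2 → p0) → (p1 → p0)))=F] refutes=True  ← countermodel

Result: NO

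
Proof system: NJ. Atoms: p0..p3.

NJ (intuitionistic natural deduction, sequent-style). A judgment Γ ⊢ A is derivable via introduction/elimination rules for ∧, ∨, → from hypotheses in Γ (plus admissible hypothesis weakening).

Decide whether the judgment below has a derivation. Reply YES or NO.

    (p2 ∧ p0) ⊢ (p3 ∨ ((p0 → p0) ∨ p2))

Derivation (root first):
[∨I₂] (p2 ∧ p0) ⊢ (p3 ∨ ((p0 → p0) ∨ p2))
  [∨I₁] (p2 ∧ p0) ⊢ ((p0 → p0) ∨ p2)
    [Wk] (p2 ∧ p0) ⊢ (p0 → p0)
      [→I]  ⊢ (p0 → p0)
        [Ax] p0 ⊢ p0

Result: YES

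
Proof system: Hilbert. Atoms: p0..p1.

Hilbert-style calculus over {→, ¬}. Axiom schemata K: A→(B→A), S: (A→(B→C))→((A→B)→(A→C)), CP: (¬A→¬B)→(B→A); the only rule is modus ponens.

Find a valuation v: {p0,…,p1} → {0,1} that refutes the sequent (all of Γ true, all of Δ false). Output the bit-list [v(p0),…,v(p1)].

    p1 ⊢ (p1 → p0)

Search for a countermodel by truth-table:
  v=00: Γ:[p1=F] Δ:[(p1 → p0)=T] refutes=False
  v=01: Γ:[p1=T] Δ:[(p1 → p0)=F] refutes=True  ← countermodel

Result: [0, 1]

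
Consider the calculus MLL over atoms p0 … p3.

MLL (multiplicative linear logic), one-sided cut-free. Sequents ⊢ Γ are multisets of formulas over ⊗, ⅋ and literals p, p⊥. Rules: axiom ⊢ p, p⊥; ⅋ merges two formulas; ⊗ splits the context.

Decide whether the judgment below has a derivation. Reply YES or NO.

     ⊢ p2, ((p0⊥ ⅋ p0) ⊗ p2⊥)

Derivation trace:
[⊗]  ⊢ p2, ((p0⊥ ⅋ p0) ⊗ p2⊥)
  [⅋]  ⊢ (p0⊥ ⅋ p0)
    [Ax]  ⊢ p0, p0⊥
  [Ax]  ⊢ p2, p2⊥

Result: YES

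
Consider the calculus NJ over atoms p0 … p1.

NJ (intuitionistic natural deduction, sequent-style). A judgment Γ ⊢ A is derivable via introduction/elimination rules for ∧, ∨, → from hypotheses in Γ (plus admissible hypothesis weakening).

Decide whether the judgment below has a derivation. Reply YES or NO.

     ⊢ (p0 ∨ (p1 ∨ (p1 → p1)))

Derivation trace:
[∨I₂]  ⊢ (p0 ∨ (p1 ∨ (p1 → p1)))
  [∨I₂]  ⊢ (p1 ∨ (p1 → p1))
    [→I]  ⊢ (p1 → p1)
      [Ax] p1 ⊢ p1

Result: YES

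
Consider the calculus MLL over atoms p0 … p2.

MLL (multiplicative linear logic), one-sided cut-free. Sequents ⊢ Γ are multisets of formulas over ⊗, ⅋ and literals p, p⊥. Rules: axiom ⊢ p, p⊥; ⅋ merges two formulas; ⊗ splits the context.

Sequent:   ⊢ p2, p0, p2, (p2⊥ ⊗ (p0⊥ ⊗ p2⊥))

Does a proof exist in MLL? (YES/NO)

Proof tree:
[⊗]  ⊢ p2, p0, p2, (p2⊥ ⊗ (p0⊥ ⊗ p2⊥))
  [Ax]  ⊢ p2, p2⊥
  [⊗]  ⊢ p0, p2, (p0⊥ ⊗ p2⊥)
    [Ax]  ⊢ p0, p0⊥
    [Ax]  ⊢ p2, p2⊥

Result: YES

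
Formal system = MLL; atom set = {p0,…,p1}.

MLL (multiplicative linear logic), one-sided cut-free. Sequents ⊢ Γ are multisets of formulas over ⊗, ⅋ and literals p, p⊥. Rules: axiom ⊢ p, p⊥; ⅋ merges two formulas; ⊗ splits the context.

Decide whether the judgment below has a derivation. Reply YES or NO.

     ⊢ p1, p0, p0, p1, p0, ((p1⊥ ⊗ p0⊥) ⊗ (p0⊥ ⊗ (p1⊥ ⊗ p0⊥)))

Derivation (root first):
[⊗]  ⊢ p1, p0, p0, p1, p0, ((p1⊥ ⊗ p0⊥) ⊗ (p0⊥ ⊗ (p1⊥ ⊗ p0⊥)))
  [⊗]  ⊢ p1, p0, (p1⊥ ⊗ p0⊥)
    [Ax]  ⊢ p1, p1⊥
    [Ax]  ⊢ p0, p0⊥
  [⊗]  ⊢ p0, p1, p0, (p0⊥ ⊗ (p1⊥ ⊗ p0⊥))
    [Ax]  ⊢ p0, p0⊥
    [⊗]  ⊢ p1, p0, (p1⊥ ⊗ p0⊥)
      [Ax]  ⊢ p1, p1⊥
      [Ax]  ⊢ p0, p0⊥

Result: YES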